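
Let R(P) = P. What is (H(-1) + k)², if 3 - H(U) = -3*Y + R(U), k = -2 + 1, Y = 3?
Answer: 144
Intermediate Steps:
k = -1
H(U) = 12 - U (H(U) = 3 - (-3*3 + U) = 3 - (-9 + U) = 3 + (9 - U) = 12 - U)
(H(-1) + k)² = ((12 - 1*(-1)) - 1)² = ((12 + 1) - 1)² = (13 - 1)² = 12² = 144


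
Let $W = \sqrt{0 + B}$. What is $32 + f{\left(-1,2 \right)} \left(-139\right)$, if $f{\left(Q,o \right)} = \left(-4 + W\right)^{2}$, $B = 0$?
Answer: $-2192$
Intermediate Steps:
$W = 0$ ($W = \sqrt{0 + 0} = \sqrt{0} = 0$)
$f{\left(Q,o \right)} = 16$ ($f{\left(Q,o \right)} = \left(-4 + 0\right)^{2} = \left(-4\right)^{2} = 16$)
$32 + f{\left(-1,2 \right)} \left(-139\right) = 32 + 16 \left(-139\right) = 32 - 2224 = -2192$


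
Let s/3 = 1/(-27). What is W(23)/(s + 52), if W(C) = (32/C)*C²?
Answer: 6624/467 ≈ 14.184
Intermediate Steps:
s = -⅑ (s = 3/(-27) = 3*(-1/27) = -⅑ ≈ -0.11111)
W(C) = 32*C
W(23)/(s + 52) = (32*23)/(-⅑ + 52) = 736/(467/9) = 736*(9/467) = 6624/467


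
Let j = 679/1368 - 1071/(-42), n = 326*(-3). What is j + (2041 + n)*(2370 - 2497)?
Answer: -184645805/1368 ≈ -1.3498e+5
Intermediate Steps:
n = -978
j = 35563/1368 (j = 679*(1/1368) - 1071*(-1/42) = 679/1368 + 51/2 = 35563/1368 ≈ 25.996)
j + (2041 + n)*(2370 - 2497) = 35563/1368 + (2041 - 978)*(2370 - 2497) = 35563/1368 + 1063*(-127) = 35563/1368 - 135001 = -184645805/1368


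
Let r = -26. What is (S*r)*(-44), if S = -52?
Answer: -59488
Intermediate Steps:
(S*r)*(-44) = -52*(-26)*(-44) = 1352*(-44) = -59488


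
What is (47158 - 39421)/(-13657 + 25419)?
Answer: 7737/11762 ≈ 0.65780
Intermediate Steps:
(47158 - 39421)/(-13657 + 25419) = 7737/11762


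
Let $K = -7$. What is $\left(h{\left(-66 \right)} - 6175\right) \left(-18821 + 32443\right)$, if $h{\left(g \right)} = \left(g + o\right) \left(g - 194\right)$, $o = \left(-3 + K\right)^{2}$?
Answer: $-204534330$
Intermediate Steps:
$o = 100$ ($o = \left(-3 - 7\right)^{2} = \left(-10\right)^{2} = 100$)
$h{\left(g \right)} = \left(-194 + g\right) \left(100 + g\right)$ ($h{\left(g \right)} = \left(g + 100\right) \left(g - 194\right) = \left(100 + g\right) \left(-194 + g\right) = \left(-194 + g\right) \left(100 + g\right)$)
$\left(h{\left(-66 \right)} - 6175\right) \left(-18821 + 32443\right) = \left(\left(-19400 + \left(-66\right)^{2} - -6204\right) - 6175\right) \left(-18821 + 32443\right) = \left(\left(-19400 + 4356 + 6204\right) - 6175\right) 13622 = \left(-8840 - 6175\right) 13622 = \left(-15015\right) 13622 = -204534330$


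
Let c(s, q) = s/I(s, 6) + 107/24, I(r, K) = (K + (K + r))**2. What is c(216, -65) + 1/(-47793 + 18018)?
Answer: 127909129/28663400 ≈ 4.4625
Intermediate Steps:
I(r, K) = (r + 2*K)**2
c(s, q) = 107/24 + s/(12 + s)**2 (c(s, q) = s/((s + 2*6)**2) + 107/24 = s/((s + 12)**2) + 107*(1/24) = s/((12 + s)**2) + 107/24 = s/(12 + s)**2 + 107/24 = 107/24 + s/(12 + s)**2)
c(216, -65) + 1/(-47793 + 18018) = (107/24 + 216/(12 + 216)**2) + 1/(-47793 + 18018) = (107/24 + 216/228**2) + 1/(-29775) = (107/24 + 216*(1/51984)) - 1/29775 = (107/24 + 3/722) - 1/29775 = 38663/8664 - 1/29775 = 127909129/28663400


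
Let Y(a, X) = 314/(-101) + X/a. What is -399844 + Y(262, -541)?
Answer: -10580808837/26462 ≈ -3.9985e+5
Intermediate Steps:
Y(a, X) = -314/101 + X/a (Y(a, X) = 314*(-1/101) + X/a = -314/101 + X/a)
-399844 + Y(262, -541) = -399844 + (-314/101 - 541/262) = -399844 - 136909/26462 = -10580808837/26462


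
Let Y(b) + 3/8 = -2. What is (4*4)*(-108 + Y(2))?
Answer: -1766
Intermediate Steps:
Y(b) = -19/8 (Y(b) = -3/8 - 2 = -19/8)
(4*4)*(-108 + Y(2)) = (4*4)*(-108 - 19/8) = 16*(-883/8) = -1766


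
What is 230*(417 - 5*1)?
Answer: 94760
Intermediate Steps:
230*(417 - 5*1) = 230*(417 - 5) = 230*412 = 94760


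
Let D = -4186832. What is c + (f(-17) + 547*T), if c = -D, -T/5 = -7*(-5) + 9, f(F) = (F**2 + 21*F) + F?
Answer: 4066407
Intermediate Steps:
f(F) = F**2 + 22*F
T = -220 (T = -5*(-7*(-5) + 9) = -5*(35 + 9) = -5*44 = -220)
c = 4186832 (c = -1*(-4186832) = 4186832)
c + (f(-17) + 547*T) = 4186832 + (-17*(22 - 17) + 547*(-220)) = 4186832 + (-17*5 - 120340) = 4186832 + (-85 - 120340) = 4186832 - 120425 = 4066407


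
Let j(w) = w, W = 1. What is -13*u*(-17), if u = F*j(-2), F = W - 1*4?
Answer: 1326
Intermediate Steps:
F = -3 (F = 1 - 1*4 = 1 - 4 = -3)
u = 6 (u = -3*(-2) = 6)
-13*u*(-17) = -13*6*(-17) = -78*(-17) = 1326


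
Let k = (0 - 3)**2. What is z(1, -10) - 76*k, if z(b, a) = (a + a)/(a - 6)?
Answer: -2731/4 ≈ -682.75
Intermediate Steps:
z(b, a) = 2*a/(-6 + a) (z(b, a) = (2*a)/(-6 + a) = 2*a/(-6 + a))
k = 9 (k = (-3)**2 = 9)
z(1, -10) - 76*k = 2*(-10)/(-6 - 10) - 76*9 = 2*(-10)/(-16) - 684 = 2*(-10)*(-1/16) - 684 = 5/4 - 684 = -2731/4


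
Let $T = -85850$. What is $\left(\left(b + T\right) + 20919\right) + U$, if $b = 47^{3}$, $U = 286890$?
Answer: $325782$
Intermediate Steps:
$b = 103823$
$\left(\left(b + T\right) + 20919\right) + U = \left(\left(103823 - 85850\right) + 20919\right) + 286890 = \left(17973 + 20919\right) + 286890 = 38892 + 286890 = 325782$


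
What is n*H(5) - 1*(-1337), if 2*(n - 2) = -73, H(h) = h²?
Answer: 949/2 ≈ 474.50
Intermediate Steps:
n = -69/2 (n = 2 + (½)*(-73) = 2 - 73/2 = -69/2 ≈ -34.500)
n*H(5) - 1*(-1337) = -69/2*5² - 1*(-1337) = -69/2*25 + 1337 = -1725/2 + 1337 = 949/2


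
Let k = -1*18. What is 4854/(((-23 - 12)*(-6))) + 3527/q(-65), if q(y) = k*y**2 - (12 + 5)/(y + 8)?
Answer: 3499843532/151719155 ≈ 23.068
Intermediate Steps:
k = -18
q(y) = -18*y**2 - 17/(8 + y) (q(y) = -18*y**2 - (12 + 5)/(y + 8) = -18*y**2 - 17/(8 + y))
4854/(((-23 - 12)*(-6))) + 3527/q(-65) = 4854/(((-23 - 12)*(-6))) + 3527/(((-17 - 144*(-65)**2 - 18*(-65)**3)/(8 - 65))) = 4854/((-35*(-6))) + 3527/(((-17 - 144*4225 - 18*(-274625))/(-57))) = 4854/210 + 3527/((-(-17 - 608400 + 4943250)/57)) = 4854*(1/210) + 3527/((-1/57*4334833)) = 809/35 + 3527/(-4334833/57) = 809/35 + 3527*(-57/4334833) = 809/35 - 201039/4334833 = 3499843532/151719155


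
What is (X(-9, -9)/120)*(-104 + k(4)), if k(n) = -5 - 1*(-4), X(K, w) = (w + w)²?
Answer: -567/2 ≈ -283.50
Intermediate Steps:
X(K, w) = 4*w² (X(K, w) = (2*w)² = 4*w²)
k(n) = -1 (k(n) = -5 + 4 = -1)
(X(-9, -9)/120)*(-104 + k(4)) = ((4*(-9)²)/120)*(-104 - 1) = ((4*81)*(1/120))*(-105) = (324*(1/120))*(-105) = (27/10)*(-105) = -567/2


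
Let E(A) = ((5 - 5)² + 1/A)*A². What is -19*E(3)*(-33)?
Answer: 1881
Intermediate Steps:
E(A) = A (E(A) = (0² + 1/A)*A² = (0 + 1/A)*A² = A²/A = A)
-19*E(3)*(-33) = -19*3*(-33) = -57*(-33) = 1881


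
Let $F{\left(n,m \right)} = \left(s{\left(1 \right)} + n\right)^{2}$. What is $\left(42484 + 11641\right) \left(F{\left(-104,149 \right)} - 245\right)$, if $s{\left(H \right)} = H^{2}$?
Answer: $560951500$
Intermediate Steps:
$F{\left(n,m \right)} = \left(1 + n\right)^{2}$ ($F{\left(n,m \right)} = \left(1^{2} + n\right)^{2} = \left(1 + n\right)^{2}$)
$\left(42484 + 11641\right) \left(F{\left(-104,149 \right)} - 245\right) = \left(42484 + 11641\right) \left(\left(1 - 104\right)^{2} - 245\right) = 54125 \left(\left(-103\right)^{2} - 245\right) = 54125 \left(10609 - 245\right) = 54125 \cdot 10364 = 560951500$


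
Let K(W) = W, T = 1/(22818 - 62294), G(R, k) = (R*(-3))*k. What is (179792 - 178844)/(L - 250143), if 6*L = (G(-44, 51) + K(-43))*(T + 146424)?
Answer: 224539488/38604736171639 ≈ 5.8164e-6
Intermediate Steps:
G(R, k) = -3*R*k (G(R, k) = (-3*R)*k = -3*R*k)
T = -1/39476 (T = 1/(-39476) = -1/39476 ≈ -2.5332e-5)
L = 38663984042047/236856 (L = ((-3*(-44)*51 - 43)*(-1/39476 + 146424))/6 = ((6732 - 43)*(5780233823/39476))/6 = (6689*(5780233823/39476))/6 = (1/6)*(38663984042047/39476) = 38663984042047/236856 ≈ 1.6324e+8)
(179792 - 178844)/(L - 250143) = (179792 - 178844)/(38663984042047/236856 - 250143) = 948/(38604736171639/236856) = 948*(236856/38604736171639) = 224539488/38604736171639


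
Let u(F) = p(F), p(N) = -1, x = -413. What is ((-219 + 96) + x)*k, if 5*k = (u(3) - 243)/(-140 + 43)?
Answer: -130784/485 ≈ -269.66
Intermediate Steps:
u(F) = -1
k = 244/485 (k = ((-1 - 243)/(-140 + 43))/5 = (-244/(-97))/5 = (-244*(-1/97))/5 = (⅕)*(244/97) = 244/485 ≈ 0.50309)
((-219 + 96) + x)*k = ((-219 + 96) - 413)*(244/485) = (-123 - 413)*(244/485) = -536*244/485 = -130784/485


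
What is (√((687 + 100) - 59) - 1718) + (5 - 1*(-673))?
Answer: -1040 + 2*√182 ≈ -1013.0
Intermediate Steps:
(√((687 + 100) - 59) - 1718) + (5 - 1*(-673)) = (√(787 - 59) - 1718) + (5 + 673) = (√728 - 1718) + 678 = (2*√182 - 1718) + 678 = (-1718 + 2*√182) + 678 = -1040 + 2*√182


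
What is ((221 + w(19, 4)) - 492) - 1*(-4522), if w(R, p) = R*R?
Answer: 4612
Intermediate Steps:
w(R, p) = R²
((221 + w(19, 4)) - 492) - 1*(-4522) = ((221 + 19²) - 492) - 1*(-4522) = ((221 + 361) - 492) + 4522 = (582 - 492) + 4522 = 90 + 4522 = 4612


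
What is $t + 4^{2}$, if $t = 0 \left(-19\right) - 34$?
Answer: $-18$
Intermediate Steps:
$t = -34$ ($t = 0 - 34 = -34$)
$t + 4^{2} = -34 + 4^{2} = -34 + 16 = -18$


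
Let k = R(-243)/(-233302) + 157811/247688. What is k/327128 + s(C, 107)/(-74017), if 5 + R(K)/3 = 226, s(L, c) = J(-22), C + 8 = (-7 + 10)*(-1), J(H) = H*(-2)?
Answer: -414519483095682603/699588448133066612288 ≈ -0.00059252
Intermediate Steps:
J(H) = -2*H
C = -11 (C = -8 + (-7 + 10)*(-1) = -8 + 3*(-1) = -8 - 3 = -11)
s(L, c) = 44 (s(L, c) = -2*(-22) = 44)
R(K) = 663 (R(K) = -15 + 3*226 = -15 + 678 = 663)
k = 18326702389/28893052888 (k = 663/(-233302) + 157811/247688 = 663*(-1/233302) + 157811*(1/247688) = -663/233302 + 157811/247688 = 18326702389/28893052888 ≈ 0.63429)
k/327128 + s(C, 107)/(-74017) = (18326702389/28893052888)/327128 + 44/(-74017) = (18326702389/28893052888)*(1/327128) + 44*(-1/74017) = 18326702389/9451726605145664 - 44/74017 = -414519483095682603/699588448133066612288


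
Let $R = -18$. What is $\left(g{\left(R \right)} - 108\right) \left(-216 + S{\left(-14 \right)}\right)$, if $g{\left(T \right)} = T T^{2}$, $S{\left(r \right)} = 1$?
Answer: $1277100$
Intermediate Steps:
$g{\left(T \right)} = T^{3}$
$\left(g{\left(R \right)} - 108\right) \left(-216 + S{\left(-14 \right)}\right) = \left(\left(-18\right)^{3} - 108\right) \left(-216 + 1\right) = \left(-5832 - 108\right) \left(-215\right) = \left(-5940\right) \left(-215\right) = 1277100$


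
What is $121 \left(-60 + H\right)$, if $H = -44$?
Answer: $-12584$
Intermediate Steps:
$121 \left(-60 + H\right) = 121 \left(-60 - 44\right) = 121 \left(-104\right) = -12584$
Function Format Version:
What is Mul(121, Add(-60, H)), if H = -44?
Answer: -12584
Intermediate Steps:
Mul(121, Add(-60, H)) = Mul(121, Add(-60, -44)) = Mul(121, -104) = -12584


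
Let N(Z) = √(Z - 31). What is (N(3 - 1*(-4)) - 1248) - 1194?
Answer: -2442 + 2*I*√6 ≈ -2442.0 + 4.899*I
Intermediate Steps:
N(Z) = √(-31 + Z)
(N(3 - 1*(-4)) - 1248) - 1194 = (√(-31 + (3 - 1*(-4))) - 1248) - 1194 = (√(-31 + (3 + 4)) - 1248) - 1194 = (√(-31 + 7) - 1248) - 1194 = (√(-24) - 1248) - 1194 = (2*I*√6 - 1248) - 1194 = (-1248 + 2*I*√6) - 1194 = -2442 + 2*I*√6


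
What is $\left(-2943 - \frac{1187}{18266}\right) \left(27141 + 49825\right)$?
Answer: $- \frac{2068770076075}{9133} \approx -2.2652 \cdot 10^{8}$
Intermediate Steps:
$\left(-2943 - \frac{1187}{18266}\right) \left(27141 + 49825\right) = \left(-2943 - \frac{1187}{18266}\right) 76966 = \left(- \frac{53758025}{18266}\right) 76966 = - \frac{2068770076075}{9133}$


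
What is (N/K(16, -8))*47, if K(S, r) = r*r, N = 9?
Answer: 423/64 ≈ 6.6094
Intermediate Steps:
K(S, r) = r²
(N/K(16, -8))*47 = (9/((-8)²))*47 = (9/64)*47 = 423/64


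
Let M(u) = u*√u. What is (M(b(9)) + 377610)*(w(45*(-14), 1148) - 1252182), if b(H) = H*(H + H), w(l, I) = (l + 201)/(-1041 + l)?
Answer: -263369845877910/557 - 1016904306798*√2/557 ≈ -4.7542e+11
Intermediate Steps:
w(l, I) = (201 + l)/(-1041 + l)
b(H) = 2*H² (b(H) = H*(2*H) = 2*H²)
M(u) = u^(3/2)
(M(b(9)) + 377610)*(w(45*(-14), 1148) - 1252182) = ((2*9²)^(3/2) + 377610)*((201 + 45*(-14))/(-1041 + 45*(-14)) - 1252182) = ((2*81)^(3/2) + 377610)*((201 - 630)/(-1041 - 630) - 1252182) = (162^(3/2) + 377610)*(-429/(-1671) - 1252182) = (1458*√2 + 377610)*(-1/1671*(-429) - 1252182) = (377610 + 1458*√2)*(143/557 - 1252182) = (377610 + 1458*√2)*(-697465231/557) = -263369845877910/557 - 1016904306798*√2/557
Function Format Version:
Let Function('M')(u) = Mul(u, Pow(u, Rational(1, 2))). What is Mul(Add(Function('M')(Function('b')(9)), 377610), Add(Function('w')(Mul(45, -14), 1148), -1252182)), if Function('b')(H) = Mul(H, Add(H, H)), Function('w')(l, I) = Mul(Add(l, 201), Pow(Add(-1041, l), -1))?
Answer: Add(Rational(-263369845877910, 557), Mul(Rational(-1016904306798, 557), Pow(2, Rational(1, 2)))) ≈ -4.7542e+11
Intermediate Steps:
Function('w')(l, I) = Mul(Pow(Add(-1041, l), -1), Add(201, l)) (Function('w')(l, I) = Mul(Add(201, l), Pow(Add(-1041, l), -1)) = Mul(Pow(Add(-1041, l), -1), Add(201, l)))
Function('b')(H) = Mul(2, Pow(H, 2)) (Function('b')(H) = Mul(H, Mul(2, H)) = Mul(2, Pow(H, 2)))
Function('M')(u) = Pow(u, Rational(3, 2))
Mul(Add(Function('M')(Function('b')(9)), 377610), Add(Function('w')(Mul(45, -14), 1148), -1252182)) = Mul(Add(Pow(Mul(2, Pow(9, 2)), Rational(3, 2)), 377610), Add(Mul(Pow(Add(-1041, Mul(45, -14)), -1), Add(201, Mul(45, -14))), -1252182)) = Mul(Add(Pow(Mul(2, 81), Rational(3, 2)), 377610), Add(Mul(Pow(Add(-1041, -630), -1), Add(201, -630)), -1252182)) = Mul(Add(Pow(162, Rational(3, 2)), 377610), Add(Mul(Pow(-1671, -1), -429), -1252182)) = Mul(Add(Mul(1458, Pow(2, Rational(1, 2))), 377610), Add(Mul(Rational(-1, 1671), -429), -1252182)) = Mul(Add(377610, Mul(1458, Pow(2, Rational(1, 2)))), Add(Rational(143, 557), -1252182)) = Mul(Add(377610, Mul(1458, Pow(2, Rational(1, 2)))), Rational(-697465231, 557)) = Add(Rational(-263369845877910, 557), Mul(Rational(-1016904306798, 557), Pow(2, Rational(1, 2))))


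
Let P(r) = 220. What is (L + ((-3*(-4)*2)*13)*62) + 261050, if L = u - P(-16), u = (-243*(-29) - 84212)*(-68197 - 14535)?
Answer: 6384294954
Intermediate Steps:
u = 6384014780 (u = (7047 - 84212)*(-82732) = -77165*(-82732) = 6384014780)
L = 6384014560 (L = 6384014780 - 1*220 = 6384014780 - 220 = 6384014560)
(L + ((-3*(-4)*2)*13)*62) + 261050 = (6384014560 + ((-3*(-4)*2)*13)*62) + 261050 = (6384014560 + ((12*2)*13)*62) + 261050 = (6384014560 + (24*13)*62) + 261050 = (6384014560 + 312*62) + 261050 = (6384014560 + 19344) + 261050 = 6384033904 + 261050 = 6384294954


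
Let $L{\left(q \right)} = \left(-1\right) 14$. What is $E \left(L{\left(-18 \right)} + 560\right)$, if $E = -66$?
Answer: $-36036$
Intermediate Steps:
$L{\left(q \right)} = -14$
$E \left(L{\left(-18 \right)} + 560\right) = - 66 \left(-14 + 560\right) = \left(-66\right) 546 = -36036$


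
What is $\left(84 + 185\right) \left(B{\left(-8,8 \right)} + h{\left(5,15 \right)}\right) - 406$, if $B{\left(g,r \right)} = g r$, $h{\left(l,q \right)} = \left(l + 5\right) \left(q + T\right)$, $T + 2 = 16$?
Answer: $60388$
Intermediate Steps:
$T = 14$ ($T = -2 + 16 = 14$)
$h{\left(l,q \right)} = \left(5 + l\right) \left(14 + q\right)$ ($h{\left(l,q \right)} = \left(l + 5\right) \left(q + 14\right) = \left(5 + l\right) \left(14 + q\right)$)
$\left(84 + 185\right) \left(B{\left(-8,8 \right)} + h{\left(5,15 \right)}\right) - 406 = \left(84 + 185\right) \left(\left(-8\right) 8 + \left(70 + 5 \cdot 15 + 14 \cdot 5 + 5 \cdot 15\right)\right) - 406 = 269 \left(-64 + \left(70 + 75 + 70 + 75\right)\right) - 406 = 269 \left(-64 + 290\right) - 406 = 269 \cdot 226 - 406 = 60794 - 406 = 60388$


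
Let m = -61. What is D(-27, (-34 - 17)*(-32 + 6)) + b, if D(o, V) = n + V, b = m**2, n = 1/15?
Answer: 75706/15 ≈ 5047.1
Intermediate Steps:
n = 1/15 ≈ 0.066667
b = 3721 (b = (-61)**2 = 3721)
D(o, V) = 1/15 + V
D(-27, (-34 - 17)*(-32 + 6)) + b = (1/15 + (-34 - 17)*(-32 + 6)) + 3721 = (1/15 - 51*(-26)) + 3721 = (1/15 + 1326) + 3721 = 19891/15 + 3721 = 75706/15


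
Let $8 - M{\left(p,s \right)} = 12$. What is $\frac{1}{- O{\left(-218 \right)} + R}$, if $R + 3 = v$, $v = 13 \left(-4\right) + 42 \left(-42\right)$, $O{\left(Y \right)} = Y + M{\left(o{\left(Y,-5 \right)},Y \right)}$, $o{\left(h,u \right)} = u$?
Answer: $- \frac{1}{1597} \approx -0.00062617$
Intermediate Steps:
$M{\left(p,s \right)} = -4$ ($M{\left(p,s \right)} = 8 - 12 = -4$)
$O{\left(Y \right)} = -4 + Y$ ($O{\left(Y \right)} = Y - 4 = -4 + Y$)
$v = -1816$ ($v = -52 - 1764 = -1816$)
$R = -1819$ ($R = -3 - 1816 = -1819$)
$\frac{1}{- O{\left(-218 \right)} + R} = \frac{1}{- (-4 - 218) - 1819} = \frac{1}{\left(-1\right) \left(-222\right) - 1819} = \frac{1}{222 - 1819} = \frac{1}{-1597} = - \frac{1}{1597}$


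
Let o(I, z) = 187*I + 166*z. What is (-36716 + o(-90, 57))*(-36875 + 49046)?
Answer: -536546364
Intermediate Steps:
o(I, z) = 166*z + 187*I
(-36716 + o(-90, 57))*(-36875 + 49046) = (-36716 + (166*57 + 187*(-90)))*(-36875 + 49046) = (-36716 + (9462 - 16830))*12171 = (-36716 - 7368)*12171 = -44084*12171 = -536546364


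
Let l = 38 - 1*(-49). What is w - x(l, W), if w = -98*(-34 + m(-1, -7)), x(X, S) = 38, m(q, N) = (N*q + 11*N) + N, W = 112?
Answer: 10840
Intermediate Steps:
m(q, N) = 12*N + N*q (m(q, N) = (11*N + N*q) + N = 12*N + N*q)
l = 87 (l = 38 + 49 = 87)
w = 10878 (w = -98*(-34 - 7*(12 - 1)) = -98*(-34 - 7*11) = -98*(-34 - 77) = -98*(-111) = 10878)
w - x(l, W) = 10878 - 1*38 = 10878 - 38 = 10840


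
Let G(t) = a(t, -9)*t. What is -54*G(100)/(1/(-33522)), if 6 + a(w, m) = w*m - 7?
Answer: -165270164400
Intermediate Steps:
a(w, m) = -13 + m*w (a(w, m) = -6 + (w*m - 7) = -6 + (m*w - 7) = -6 + (-7 + m*w) = -13 + m*w)
G(t) = t*(-13 - 9*t) (G(t) = (-13 - 9*t)*t = t*(-13 - 9*t))
-54*G(100)/(1/(-33522)) = -54*(-1*100*(13 + 9*100))/(1/(-33522)) = -54*(-1*100*(13 + 900))/(-1/33522) = -54*(-1*100*913)*(-33522) = -(-4930200)*(-33522) = -54*3060558600 = -165270164400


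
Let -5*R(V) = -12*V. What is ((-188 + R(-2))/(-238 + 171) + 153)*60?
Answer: 626628/67 ≈ 9352.7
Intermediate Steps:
R(V) = 12*V/5 (R(V) = -(-12)*V/5 = 12*V/5)
((-188 + R(-2))/(-238 + 171) + 153)*60 = ((-188 + (12/5)*(-2))/(-238 + 171) + 153)*60 = ((-188 - 24/5)/(-67) + 153)*60 = (-964/5*(-1/67) + 153)*60 = (964/335 + 153)*60 = (52219/335)*60 = 626628/67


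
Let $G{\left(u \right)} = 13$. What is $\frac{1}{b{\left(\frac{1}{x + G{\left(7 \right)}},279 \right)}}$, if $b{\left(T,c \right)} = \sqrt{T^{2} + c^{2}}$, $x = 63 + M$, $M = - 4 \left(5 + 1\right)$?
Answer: $\frac{52 \sqrt{210482065}}{210482065} \approx 0.0035842$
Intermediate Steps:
$M = -24$ ($M = \left(-4\right) 6 = -24$)
$x = 39$ ($x = 63 - 24 = 39$)
$\frac{1}{b{\left(\frac{1}{x + G{\left(7 \right)}},279 \right)}} = \frac{1}{\sqrt{\left(\frac{1}{39 + 13}\right)^{2} + 279^{2}}} = \frac{1}{\sqrt{\left(\frac{1}{52}\right)^{2} + 77841}} = \frac{1}{\sqrt{\frac{1}{2704} + 77841}} = \frac{1}{\sqrt{\frac{210482065}{2704}}} = \frac{1}{\frac{1}{52} \sqrt{210482065}} = \frac{52 \sqrt{210482065}}{210482065}$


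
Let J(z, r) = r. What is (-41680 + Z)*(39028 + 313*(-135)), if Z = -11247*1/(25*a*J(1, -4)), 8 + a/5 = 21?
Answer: 874222545931/6500 ≈ 1.3450e+8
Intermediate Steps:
a = 65 (a = -40 + 5*21 = -40 + 105 = 65)
Z = 11247/6500 (Z = -11247/((65*25)*(-4)) = -11247/(1625*(-4)) = -11247/(-6500) = -11247*(-1/6500) = 11247/6500 ≈ 1.7303)
(-41680 + Z)*(39028 + 313*(-135)) = (-41680 + 11247/6500)*(39028 + 313*(-135)) = -270908753*(39028 - 42255)/6500 = -270908753/6500*(-3227) = 874222545931/6500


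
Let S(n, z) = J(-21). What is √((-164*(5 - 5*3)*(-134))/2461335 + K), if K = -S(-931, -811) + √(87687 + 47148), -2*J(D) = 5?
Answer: √(2336723516154 + 969307197156*√134835)/984534 ≈ 19.225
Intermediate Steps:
J(D) = -5/2 (J(D) = -½*5 = -5/2)
S(n, z) = -5/2
K = 5/2 + √134835 (K = -1*(-5/2) + √(87687 + 47148) = 5/2 + √134835 ≈ 369.70)
√((-164*(5 - 5*3)*(-134))/2461335 + K) = √((-164*(5 - 5*3)*(-134))/2461335 + (5/2 + √134835)) = √((-164*(5 - 15)*(-134))*(1/2461335) + (5/2 + √134835)) = √((-164*(-10)*(-134))*(1/2461335) + (5/2 + √134835)) = √((1640*(-134))*(1/2461335) + (5/2 + √134835)) = √(-219760*1/2461335 + (5/2 + √134835)) = √(-43952/492267 + (5/2 + √134835)) = √(2373431/984534 + √134835)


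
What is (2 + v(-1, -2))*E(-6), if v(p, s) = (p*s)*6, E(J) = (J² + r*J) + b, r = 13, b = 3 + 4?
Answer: -490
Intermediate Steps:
b = 7
E(J) = 7 + J² + 13*J (E(J) = (J² + 13*J) + 7 = 7 + J² + 13*J)
v(p, s) = 6*p*s
(2 + v(-1, -2))*E(-6) = (2 + 6*(-1)*(-2))*(7 + (-6)² + 13*(-6)) = (2 + 12)*(7 + 36 - 78) = 14*(-35) = -490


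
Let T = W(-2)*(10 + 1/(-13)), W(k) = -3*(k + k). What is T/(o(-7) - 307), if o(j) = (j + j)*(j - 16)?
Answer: 516/65 ≈ 7.9385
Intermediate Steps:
o(j) = 2*j*(-16 + j) (o(j) = (2*j)*(-16 + j) = 2*j*(-16 + j))
W(k) = -6*k
T = 1548/13 (T = (-6*(-2))*(10 + 1/(-13)) = 12*(10 - 1/13) = 12*(129/13) = 1548/13 ≈ 119.08)
T/(o(-7) - 307) = 1548/(13*(2*(-7)*(-16 - 7) - 307)) = 1548/(13*(2*(-7)*(-23) - 307)) = 1548/(13*(322 - 307)) = (1548/13)/15 = (1548/13)*(1/15) = 516/65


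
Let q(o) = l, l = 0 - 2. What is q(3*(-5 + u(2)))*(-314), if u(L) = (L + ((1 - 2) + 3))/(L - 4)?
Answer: 628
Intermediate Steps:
l = -2
u(L) = (2 + L)/(-4 + L) (u(L) = (L + (-1 + 3))/(-4 + L) = (L + 2)/(-4 + L) = (2 + L)/(-4 + L))
q(o) = -2
q(3*(-5 + u(2)))*(-314) = -2*(-314) = 628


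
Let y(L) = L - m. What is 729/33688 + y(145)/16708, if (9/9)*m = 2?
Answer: 4249379/140714776 ≈ 0.030199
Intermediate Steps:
m = 2
y(L) = -2 + L (y(L) = L - 1*2 = L - 2 = -2 + L)
729/33688 + y(145)/16708 = 729/33688 + (-2 + 145)/16708 = 729*(1/33688) + 143*(1/16708) = 729/33688 + 143/16708 = 4249379/140714776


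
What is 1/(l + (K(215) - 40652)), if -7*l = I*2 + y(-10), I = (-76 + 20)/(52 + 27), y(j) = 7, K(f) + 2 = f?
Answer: -79/3194744 ≈ -2.4728e-5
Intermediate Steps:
K(f) = -2 + f
I = -56/79 ≈ -0.70886
l = -63/79 (l = -(-56/79*2 + 7)/7 = -(-112/79 + 7)/7 = -⅐*441/79 = -63/79 ≈ -0.79747)
1/(l + (K(215) - 40652)) = 1/(-63/79 + ((-2 + 215) - 40652)) = 1/(-63/79 + (213 - 40652)) = 1/(-63/79 - 40439) = 1/(-3194744/79) = -79/3194744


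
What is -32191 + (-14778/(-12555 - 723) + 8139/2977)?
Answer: -212052215333/6588101 ≈ -32187.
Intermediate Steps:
-32191 + (-14778/(-12555 - 723) + 8139/2977) = -32191 + (-14778/(-13278) + 8139*(1/2977)) = -32191 + (-14778*(-1/13278) + 8139/2977) = -32191 + (2463/2213 + 8139/2977) = -32191 + 25343958/6588101 = -212052215333/6588101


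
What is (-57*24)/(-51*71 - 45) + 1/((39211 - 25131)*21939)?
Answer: 70429455971/188738584320 ≈ 0.37316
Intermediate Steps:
(-57*24)/(-51*71 - 45) + 1/((39211 - 25131)*21939) = -1368/(-3621 - 45) + (1/21939)/14080 = -1368/(-3666) + (1/14080)*(1/21939) = -1368*(-1/3666) + 1/308901120 = 228/611 + 1/308901120 = 70429455971/188738584320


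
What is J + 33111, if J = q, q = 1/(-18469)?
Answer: 611527058/18469 ≈ 33111.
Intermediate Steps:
q = -1/18469 ≈ -5.4145e-5
J = -1/18469 ≈ -5.4145e-5
J + 33111 = -1/18469 + 33111 = 611527058/18469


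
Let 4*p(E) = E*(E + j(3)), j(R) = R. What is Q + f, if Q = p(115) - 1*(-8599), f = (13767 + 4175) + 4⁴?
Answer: 60379/2 ≈ 30190.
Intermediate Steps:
f = 18198 (f = 17942 + 256 = 18198)
p(E) = E*(3 + E)/4 (p(E) = (E*(E + 3))/4 = (E*(3 + E))/4 = E*(3 + E)/4)
Q = 23983/2 (Q = (¼)*115*(3 + 115) - 1*(-8599) = (¼)*115*118 + 8599 = 6785/2 + 8599 = 23983/2 ≈ 11992.)
Q + f = 23983/2 + 18198 = 60379/2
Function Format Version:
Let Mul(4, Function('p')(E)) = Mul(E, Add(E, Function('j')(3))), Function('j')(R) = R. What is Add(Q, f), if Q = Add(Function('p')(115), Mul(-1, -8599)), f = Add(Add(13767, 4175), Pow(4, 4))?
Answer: Rational(60379, 2) ≈ 30190.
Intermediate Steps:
f = 18198 (f = Add(17942, 256) = 18198)
Function('p')(E) = Mul(Rational(1, 4), E, Add(3, E)) (Function('p')(E) = Mul(Rational(1, 4), Mul(E, Add(E, 3))) = Mul(Rational(1, 4), Mul(E, Add(3, E))) = Mul(Rational(1, 4), E, Add(3, E)))
Q = Rational(23983, 2) (Q = Add(Mul(Rational(1, 4), 115, Add(3, 115)), Mul(-1, -8599)) = Add(Mul(Rational(1, 4), 115, 118), 8599) = Add(Rational(6785, 2), 8599) = Rational(23983, 2) ≈ 11992.)
Add(Q, f) = Add(Rational(23983, 2), 18198) = Rational(60379, 2)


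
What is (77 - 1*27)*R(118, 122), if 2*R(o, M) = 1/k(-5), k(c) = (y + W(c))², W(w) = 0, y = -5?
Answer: 1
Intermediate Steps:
k(c) = 25 (k(c) = (-5 + 0)² = (-5)² = 25)
R(o, M) = 1/50 (R(o, M) = (½)/25 = (½)*(1/25) = 1/50)
(77 - 1*27)*R(118, 122) = (77 - 1*27)*(1/50) = (77 - 27)*(1/50) = 50*(1/50) = 1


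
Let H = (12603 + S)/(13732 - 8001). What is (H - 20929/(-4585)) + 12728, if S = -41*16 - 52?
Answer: 334623492954/26276635 ≈ 12735.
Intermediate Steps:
S = -708 (S = -656 - 52 = -708)
H = 11895/5731 (H = (12603 - 708)/(13732 - 8001) = 11895/5731 ≈ 2.0756)
(H - 20929/(-4585)) + 12728 = (11895/5731 - 20929/(-4585)) + 12728 = (11895/5731 - 20929*(-1/4585)) + 12728 = (11895/5731 + 20929/4585) + 12728 = 174482674/26276635 + 12728 = 334623492954/26276635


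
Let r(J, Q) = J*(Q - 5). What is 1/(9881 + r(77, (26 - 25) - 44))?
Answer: 1/6185 ≈ 0.00016168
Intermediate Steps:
r(J, Q) = J*(-5 + Q)
1/(9881 + r(77, (26 - 25) - 44)) = 1/(9881 + 77*(-5 + ((26 - 25) - 44))) = 1/(9881 + 77*(-5 + (1 - 44))) = 1/(9881 + 77*(-5 - 43)) = 1/(9881 + 77*(-48)) = 1/(9881 - 3696) = 1/6185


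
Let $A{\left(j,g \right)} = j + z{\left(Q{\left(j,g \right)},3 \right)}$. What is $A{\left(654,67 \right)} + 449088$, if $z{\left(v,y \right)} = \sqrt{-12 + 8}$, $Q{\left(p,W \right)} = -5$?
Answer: $449742 + 2 i \approx 4.4974 \cdot 10^{5} + 2.0 i$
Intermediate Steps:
$z{\left(v,y \right)} = 2 i$ ($z{\left(v,y \right)} = \sqrt{-4} = 2 i$)
$A{\left(j,g \right)} = j + 2 i$
$A{\left(654,67 \right)} + 449088 = \left(654 + 2 i\right) + 449088 = 449742 + 2 i$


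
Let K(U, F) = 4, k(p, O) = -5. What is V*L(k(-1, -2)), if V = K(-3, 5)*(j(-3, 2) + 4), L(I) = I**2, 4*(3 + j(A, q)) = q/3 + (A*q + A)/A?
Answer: 575/3 ≈ 191.67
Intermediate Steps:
j(A, q) = -3 + q/12 + (A + A*q)/(4*A) (j(A, q) = -3 + (q/3 + (A*q + A)/A)/4 = -3 + (q*(1/3) + (A + A*q)/A)/4 = -3 + (q/3 + (A + A*q)/A)/4 = -3 + (q/12 + (A + A*q)/(4*A)) = -3 + q/12 + (A + A*q)/(4*A))
V = 23/3 (V = 4*((-11/4 + (1/3)*2) + 4) = 4*((-11/4 + 2/3) + 4) = 4*(-25/12 + 4) = 4*(23/12) = 23/3 ≈ 7.6667)
V*L(k(-1, -2)) = (23/3)*(-5)**2 = (23/3)*25 = 575/3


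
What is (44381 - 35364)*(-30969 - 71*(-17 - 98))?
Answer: -205623668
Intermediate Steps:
(44381 - 35364)*(-30969 - 71*(-17 - 98)) = 9017*(-30969 - 71*(-115)) = 9017*(-30969 + 8165) = 9017*(-22804) = -205623668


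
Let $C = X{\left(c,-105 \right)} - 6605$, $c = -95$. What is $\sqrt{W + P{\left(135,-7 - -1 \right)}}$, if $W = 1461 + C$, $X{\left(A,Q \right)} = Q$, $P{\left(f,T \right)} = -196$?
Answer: $33 i \sqrt{5} \approx 73.79 i$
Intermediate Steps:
$C = -6710$ ($C = -105 - 6605 = -6710$)
$W = -5249$ ($W = 1461 - 6710 = -5249$)
$\sqrt{W + P{\left(135,-7 - -1 \right)}} = \sqrt{-5249 - 196} = \sqrt{-5445} = 33 i \sqrt{5}$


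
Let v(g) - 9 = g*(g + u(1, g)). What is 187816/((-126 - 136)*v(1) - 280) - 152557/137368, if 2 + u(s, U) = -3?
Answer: -13021236959/109207560 ≈ -119.23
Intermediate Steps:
u(s, U) = -5 (u(s, U) = -2 - 3 = -5)
v(g) = 9 + g*(-5 + g) (v(g) = 9 + g*(g - 5) = 9 + g*(-5 + g))
187816/((-126 - 136)*v(1) - 280) - 152557/137368 = 187816/((-126 - 136)*(9 + 1² - 5*1) - 280) - 152557/137368 = 187816/(-262*(9 + 1 - 5) - 280) - 152557*1/137368 = 187816/(-262*5 - 280) - 152557/137368 = 187816/(-1310 - 280) - 152557/137368 = 187816/(-1590) - 152557/137368 = 187816*(-1/1590) - 152557/137368 = -93908/795 - 152557/137368 = -13021236959/109207560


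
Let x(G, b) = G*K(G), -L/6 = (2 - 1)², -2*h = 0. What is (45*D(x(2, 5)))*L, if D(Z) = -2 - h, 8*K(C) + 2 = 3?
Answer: 540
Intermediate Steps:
h = 0 (h = -½*0 = 0)
K(C) = ⅛ (K(C) = -¼ + (⅛)*3 = -¼ + 3/8 = ⅛)
L = -6 (L = -6*(2 - 1)² = -6*1² = -6*1 = -6)
x(G, b) = G/8 (x(G, b) = G*(⅛) = G/8)
D(Z) = -2 (D(Z) = -2 - 1*0 = -2 + 0 = -2)
(45*D(x(2, 5)))*L = (45*(-2))*(-6) = -90*(-6) = 540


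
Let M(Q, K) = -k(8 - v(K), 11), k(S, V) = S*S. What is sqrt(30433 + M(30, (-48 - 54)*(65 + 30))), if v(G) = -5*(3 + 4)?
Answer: 6*sqrt(794) ≈ 169.07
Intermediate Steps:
v(G) = -35 (v(G) = -5*7 = -35)
k(S, V) = S**2
M(Q, K) = -1849 (M(Q, K) = -(8 - 1*(-35))**2 = -(8 + 35)**2 = -1*43**2 = -1*1849 = -1849)
sqrt(30433 + M(30, (-48 - 54)*(65 + 30))) = sqrt(30433 - 1849) = sqrt(28584) = 6*sqrt(794)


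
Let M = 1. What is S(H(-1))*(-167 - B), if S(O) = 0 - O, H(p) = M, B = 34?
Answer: 201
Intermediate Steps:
H(p) = 1
S(O) = -O
S(H(-1))*(-167 - B) = (-1*1)*(-167 - 1*34) = -(-167 - 34) = -1*(-201) = 201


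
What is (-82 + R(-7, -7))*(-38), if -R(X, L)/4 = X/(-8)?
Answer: 3249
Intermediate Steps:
R(X, L) = X/2 (R(X, L) = -4*X/(-8) = -4*X*(-1)/8 = -(-1)*X/2 = X/2)
(-82 + R(-7, -7))*(-38) = (-82 + (½)*(-7))*(-38) = (-82 - 7/2)*(-38) = -171/2*(-38) = 3249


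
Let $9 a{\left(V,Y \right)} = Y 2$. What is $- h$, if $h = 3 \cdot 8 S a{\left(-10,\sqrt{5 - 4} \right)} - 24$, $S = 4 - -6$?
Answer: $- \frac{88}{3} \approx -29.333$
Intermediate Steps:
$a{\left(V,Y \right)} = \frac{2 Y}{9}$ ($a{\left(V,Y \right)} = \frac{Y 2}{9} = \frac{2 Y}{9}$)
$S = 10$ ($S = 4 + 6 = 10$)
$h = \frac{88}{3}$ ($h = 3 \cdot 8 \cdot 10 \frac{2 \sqrt{5 - 4}}{9} - 24 = 24 \cdot 10 \frac{2 \sqrt{1}}{9} - 24 = 240 \cdot \frac{2}{9} \cdot 1 - 24 = 240 \cdot \frac{2}{9} - 24 = \frac{160}{3} - 24 = \frac{88}{3} \approx 29.333$)
$- h = \left(-1\right) \frac{88}{3} = - \frac{88}{3}$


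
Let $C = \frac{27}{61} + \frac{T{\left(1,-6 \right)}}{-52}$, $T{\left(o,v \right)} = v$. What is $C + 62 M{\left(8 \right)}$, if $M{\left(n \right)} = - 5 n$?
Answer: $- \frac{3932395}{1586} \approx -2479.4$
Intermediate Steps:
$C = \frac{885}{1586}$ ($C = \frac{27}{61} - \frac{6}{-52} = 27 \cdot \frac{1}{61} - - \frac{3}{26} = \frac{27}{61} + \frac{3}{26} = \frac{885}{1586} \approx 0.55801$)
$C + 62 M{\left(8 \right)} = \frac{885}{1586} + 62 \left(\left(-5\right) 8\right) = \frac{885}{1586} + 62 \left(-40\right) = \frac{885}{1586} - 2480 = - \frac{3932395}{1586}$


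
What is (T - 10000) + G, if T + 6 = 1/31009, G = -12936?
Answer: -711408477/31009 ≈ -22942.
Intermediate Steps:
T = -186053/31009 (T = -6 + 1/31009 = -186053/31009 ≈ -6.0000)
(T - 10000) + G = (-186053/31009 - 10000) - 12936 = -310276053/31009 - 12936 = -711408477/31009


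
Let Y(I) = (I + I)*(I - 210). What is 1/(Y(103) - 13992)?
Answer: -1/36034 ≈ -2.7752e-5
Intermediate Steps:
Y(I) = 2*I*(-210 + I) (Y(I) = (2*I)*(-210 + I) = 2*I*(-210 + I))
1/(Y(103) - 13992) = 1/(2*103*(-210 + 103) - 13992) = 1/(2*103*(-107) - 13992) = 1/(-22042 - 13992) = 1/(-36034) = -1/36034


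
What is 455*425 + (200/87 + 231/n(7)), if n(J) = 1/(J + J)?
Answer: 17105183/87 ≈ 1.9661e+5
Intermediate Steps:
n(J) = 1/(2*J)
455*425 + (200/87 + 231/n(7)) = 455*425 + (200/87 + 231/(((½)/7))) = 193375 + (200*(1/87) + 231/(((½)*(⅐)))) = 193375 + (200/87 + 231/(1/14)) = 193375 + (200/87 + 231*14) = 193375 + (200/87 + 3234) = 193375 + 281558/87 = 17105183/87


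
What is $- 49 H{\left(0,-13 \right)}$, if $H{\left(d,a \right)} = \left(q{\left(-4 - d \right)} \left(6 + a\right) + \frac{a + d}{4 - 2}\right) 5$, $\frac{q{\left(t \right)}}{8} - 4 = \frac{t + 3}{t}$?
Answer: $\frac{119805}{2} \approx 59903.0$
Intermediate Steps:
$q{\left(t \right)} = 32 + \frac{8 \left(3 + t\right)}{t}$ ($q{\left(t \right)} = 32 + 8 \frac{t + 3}{t} = 32 + 8 \frac{3 + t}{t} = 32 + \frac{8 \left(3 + t\right)}{t}$)
$H{\left(d,a \right)} = \frac{5 a}{2} + \frac{5 d}{2} + 5 \left(6 + a\right) \left(40 + \frac{24}{-4 - d}\right)$ ($H{\left(d,a \right)} = \left(\left(40 + \frac{24}{-4 - d}\right) \left(6 + a\right) + \frac{a + d}{4 - 2}\right) 5 = \left(\left(6 + a\right) \left(40 + \frac{24}{-4 - d}\right) + \frac{a + d}{2}\right) 5 = \left(\left(6 + a\right) \left(40 + \frac{24}{-4 - d}\right) + \left(a + d\right) \frac{1}{2}\right) 5 = \left(\left(6 + a\right) \left(40 + \frac{24}{-4 - d}\right) + \left(\frac{a}{2} + \frac{d}{2}\right)\right) 5 = \left(\frac{a}{2} + \frac{d}{2} + \left(6 + a\right) \left(40 + \frac{24}{-4 - d}\right)\right) 5 = \frac{5 a}{2} + \frac{5 d}{2} + 5 \left(6 + a\right) \left(40 + \frac{24}{-4 - d}\right)$)
$- 49 H{\left(0,-13 \right)} = - 49 \frac{5 \left(1632 + 0^{2} + 276 \left(-13\right) + 484 \cdot 0 + 81 \left(-13\right) 0\right)}{2 \left(4 + 0\right)} = - 49 \frac{5 \left(1632 + 0 - 3588 + 0 + 0\right)}{2 \cdot 4} = - 49 \cdot \frac{5}{2} \cdot \frac{1}{4} \left(-1956\right) = \left(-49\right) \left(- \frac{2445}{2}\right) = \frac{119805}{2}$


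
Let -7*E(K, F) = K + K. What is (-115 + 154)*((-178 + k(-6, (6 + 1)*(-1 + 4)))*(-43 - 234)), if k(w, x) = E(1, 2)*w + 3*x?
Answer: 8566779/7 ≈ 1.2238e+6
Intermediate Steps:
E(K, F) = -2*K/7 (E(K, F) = -(K + K)/7 = -2*K/7)
k(w, x) = 3*x - 2*w/7 (k(w, x) = (-2/7*1)*w + 3*x = -2*w/7 + 3*x = 3*x - 2*w/7)
(-115 + 154)*((-178 + k(-6, (6 + 1)*(-1 + 4)))*(-43 - 234)) = (-115 + 154)*((-178 + (3*((6 + 1)*(-1 + 4)) - 2/7*(-6)))*(-43 - 234)) = 39*((-178 + (3*(7*3) + 12/7))*(-277)) = 39*((-178 + (3*21 + 12/7))*(-277)) = 39*((-178 + (63 + 12/7))*(-277)) = 39*((-178 + 453/7)*(-277)) = 39*(-793/7*(-277)) = 39*(219661/7) = 8566779/7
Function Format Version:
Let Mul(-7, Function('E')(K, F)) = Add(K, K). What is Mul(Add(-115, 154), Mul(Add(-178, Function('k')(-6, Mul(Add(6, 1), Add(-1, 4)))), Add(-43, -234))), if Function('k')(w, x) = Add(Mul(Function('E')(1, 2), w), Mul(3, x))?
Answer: Rational(8566779, 7) ≈ 1.2238e+6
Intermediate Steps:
Function('E')(K, F) = Mul(Rational(-2, 7), K) (Function('E')(K, F) = Mul(Rational(-1, 7), Add(K, K)) = Mul(Rational(-1, 7), Mul(2, K)) = Mul(Rational(-2, 7), K))
Function('k')(w, x) = Add(Mul(3, x), Mul(Rational(-2, 7), w)) (Function('k')(w, x) = Add(Mul(Mul(Rational(-2, 7), 1), w), Mul(3, x)) = Add(Mul(Rational(-2, 7), w), Mul(3, x)) = Add(Mul(3, x), Mul(Rational(-2, 7), w)))
Mul(Add(-115, 154), Mul(Add(-178, Function('k')(-6, Mul(Add(6, 1), Add(-1, 4)))), Add(-43, -234))) = Mul(Add(-115, 154), Mul(Add(-178, Add(Mul(3, Mul(Add(6, 1), Add(-1, 4))), Mul(Rational(-2, 7), -6))), Add(-43, -234))) = Mul(39, Mul(Add(-178, Add(Mul(3, Mul(7, 3)), Rational(12, 7))), -277)) = Mul(39, Mul(Add(-178, Add(Mul(3, 21), Rational(12, 7))), -277)) = Mul(39, Mul(Add(-178, Add(63, Rational(12, 7))), -277)) = Mul(39, Mul(Add(-178, Rational(453, 7)), -277)) = Mul(39, Mul(Rational(-793, 7), -277)) = Mul(39, Rational(219661, 7)) = Rational(8566779, 7)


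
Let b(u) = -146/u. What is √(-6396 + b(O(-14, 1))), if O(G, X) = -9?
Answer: I*√57418/3 ≈ 79.874*I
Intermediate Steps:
√(-6396 + b(O(-14, 1))) = √(-6396 - 146/(-9)) = √(-6396 - 146*(-⅑)) = √(-6396 + 146/9) = √(-57418/9) = I*√57418/3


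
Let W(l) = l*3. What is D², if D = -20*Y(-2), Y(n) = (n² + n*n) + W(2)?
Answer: 78400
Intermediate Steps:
W(l) = 3*l
Y(n) = 6 + 2*n² (Y(n) = (n² + n*n) + 3*2 = (n² + n²) + 6 = 2*n² + 6 = 6 + 2*n²)
D = -280 (D = -20*(6 + 2*(-2)²) = -20*(6 + 2*4) = -20*(6 + 8) = -20*14 = -280)
D² = (-280)² = 78400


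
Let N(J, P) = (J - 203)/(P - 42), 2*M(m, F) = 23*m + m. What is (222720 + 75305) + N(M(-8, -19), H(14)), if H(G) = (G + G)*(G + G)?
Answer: 221134251/742 ≈ 2.9802e+5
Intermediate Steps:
H(G) = 4*G² (H(G) = (2*G)*(2*G) = 4*G²)
M(m, F) = 12*m (M(m, F) = (23*m + m)/2 = (24*m)/2 = 12*m)
N(J, P) = (-203 + J)/(-42 + P)
(222720 + 75305) + N(M(-8, -19), H(14)) = (222720 + 75305) + (-203 + 12*(-8))/(-42 + 4*14²) = 298025 + (-203 - 96)/(-42 + 4*196) = 298025 - 299/(-42 + 784) = 298025 - 299/742 = 221134251/742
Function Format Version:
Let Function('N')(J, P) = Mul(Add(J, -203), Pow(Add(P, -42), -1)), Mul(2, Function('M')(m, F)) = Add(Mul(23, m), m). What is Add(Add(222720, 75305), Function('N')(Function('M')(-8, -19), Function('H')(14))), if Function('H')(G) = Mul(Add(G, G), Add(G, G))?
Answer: Rational(221134251, 742) ≈ 2.9802e+5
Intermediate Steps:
Function('H')(G) = Mul(4, Pow(G, 2)) (Function('H')(G) = Mul(Mul(2, G), Mul(2, G)) = Mul(4, Pow(G, 2)))
Function('M')(m, F) = Mul(12, m) (Function('M')(m, F) = Mul(Rational(1, 2), Add(Mul(23, m), m)) = Mul(Rational(1, 2), Mul(24, m)) = Mul(12, m))
Function('N')(J, P) = Mul(Pow(Add(-42, P), -1), Add(-203, J)) (Function('N')(J, P) = Mul(Add(-203, J), Pow(Add(-42, P), -1)) = Mul(Pow(Add(-42, P), -1), Add(-203, J)))
Add(Add(222720, 75305), Function('N')(Function('M')(-8, -19), Function('H')(14))) = Add(Add(222720, 75305), Mul(Pow(Add(-42, Mul(4, Pow(14, 2))), -1), Add(-203, Mul(12, -8)))) = Add(298025, Mul(Pow(Add(-42, Mul(4, 196)), -1), Add(-203, -96))) = Add(298025, Mul(Pow(Add(-42, 784), -1), -299)) = Add(298025, Mul(Pow(742, -1), -299)) = Add(298025, Mul(Rational(1, 742), -299)) = Add(298025, Rational(-299, 742)) = Rational(221134251, 742)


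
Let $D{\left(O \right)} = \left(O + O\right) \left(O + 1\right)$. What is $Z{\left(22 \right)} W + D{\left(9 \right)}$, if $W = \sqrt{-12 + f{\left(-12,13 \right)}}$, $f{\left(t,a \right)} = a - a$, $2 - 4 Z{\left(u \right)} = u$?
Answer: $180 - 10 i \sqrt{3} \approx 180.0 - 17.32 i$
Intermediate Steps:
$Z{\left(u \right)} = \frac{1}{2} - \frac{u}{4}$
$f{\left(t,a \right)} = 0$
$D{\left(O \right)} = 2 O \left(1 + O\right)$
$W = 2 i \sqrt{3}$ ($W = \sqrt{-12 + 0} = \sqrt{-12} = 2 i \sqrt{3} \approx 3.4641 i$)
$Z{\left(22 \right)} W + D{\left(9 \right)} = \left(\frac{1}{2} - \frac{11}{2}\right) 2 i \sqrt{3} + 2 \cdot 9 \left(1 + 9\right) = \left(\frac{1}{2} - \frac{11}{2}\right) 2 i \sqrt{3} + 2 \cdot 9 \cdot 10 = - 5 \cdot 2 i \sqrt{3} + 180 = - 10 i \sqrt{3} + 180 = 180 - 10 i \sqrt{3}$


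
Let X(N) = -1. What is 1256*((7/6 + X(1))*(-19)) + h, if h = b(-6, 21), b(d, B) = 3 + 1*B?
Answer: -11860/3 ≈ -3953.3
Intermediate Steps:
b(d, B) = 3 + B
h = 24 (h = 3 + 21 = 24)
1256*((7/6 + X(1))*(-19)) + h = 1256*((7/6 - 1)*(-19)) + 24 = 1256*((⅙)*(-19)) + 24 = 1256*(-19/6) + 24 = -11932/3 + 24 = -11860/3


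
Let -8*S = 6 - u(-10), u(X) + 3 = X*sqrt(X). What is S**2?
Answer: -919/64 + 45*I*sqrt(10)/16 ≈ -14.359 + 8.8939*I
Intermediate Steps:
u(X) = -3 + X**(3/2) (u(X) = -3 + X*sqrt(X) = -3 + X**(3/2))
S = -9/8 - 5*I*sqrt(10)/4 (S = -(6 - (-3 + (-10)**(3/2)))/8 = -(6 - (-3 - 10*I*sqrt(10)))/8 = -(6 + (3 + 10*I*sqrt(10)))/8 = -(9 + 10*I*sqrt(10))/8 = -9/8 - 5*I*sqrt(10)/4 ≈ -1.125 - 3.9528*I)
S**2 = (-9/8 - 5*I*sqrt(10)/4)**2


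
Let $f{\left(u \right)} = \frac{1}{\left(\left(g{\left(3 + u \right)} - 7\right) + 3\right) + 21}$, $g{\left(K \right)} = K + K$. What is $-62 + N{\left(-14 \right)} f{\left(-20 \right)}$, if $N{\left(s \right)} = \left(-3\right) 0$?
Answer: $-62$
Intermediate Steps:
$g{\left(K \right)} = 2 K$
$N{\left(s \right)} = 0$
$f{\left(u \right)} = \frac{1}{23 + 2 u}$ ($f{\left(u \right)} = \frac{1}{\left(\left(2 \left(3 + u\right) - 7\right) + 3\right) + 21} = \frac{1}{\left(\left(\left(6 + 2 u\right) - 7\right) + 3\right) + 21} = \frac{1}{\left(\left(-1 + 2 u\right) + 3\right) + 21} = \frac{1}{\left(2 + 2 u\right) + 21} = \frac{1}{23 + 2 u}$)
$-62 + N{\left(-14 \right)} f{\left(-20 \right)} = -62 + \frac{0}{23 + 2 \left(-20\right)} = -62 + \frac{0}{23 - 40} = -62 + \frac{0}{-17} = -62 + 0 \left(- \frac{1}{17}\right) = -62 + 0 = -62$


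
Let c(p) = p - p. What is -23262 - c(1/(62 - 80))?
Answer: -23262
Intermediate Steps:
c(p) = 0
-23262 - c(1/(62 - 80)) = -23262 - 1*0 = -23262 + 0 = -23262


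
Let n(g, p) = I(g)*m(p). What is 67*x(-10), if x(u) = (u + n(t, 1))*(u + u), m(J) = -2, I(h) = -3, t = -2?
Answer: 5360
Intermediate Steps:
n(g, p) = 6 (n(g, p) = -3*(-2) = 6)
x(u) = 2*u*(6 + u) (x(u) = (u + 6)*(u + u) = (6 + u)*(2*u) = 2*u*(6 + u))
67*x(-10) = 67*(2*(-10)*(6 - 10)) = 67*(2*(-10)*(-4)) = 67*80 = 5360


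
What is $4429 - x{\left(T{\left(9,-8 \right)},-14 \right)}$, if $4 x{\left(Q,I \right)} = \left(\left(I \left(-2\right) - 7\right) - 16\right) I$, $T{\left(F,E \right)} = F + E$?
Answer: $\frac{8893}{2} \approx 4446.5$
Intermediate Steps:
$T{\left(F,E \right)} = E + F$
$x{\left(Q,I \right)} = \frac{I \left(-23 - 2 I\right)}{4}$ ($x{\left(Q,I \right)} = \frac{\left(\left(I \left(-2\right) - 7\right) - 16\right) I}{4} = \frac{\left(\left(- 2 I - 7\right) - 16\right) I}{4} = \frac{\left(\left(-7 - 2 I\right) - 16\right) I}{4} = \frac{\left(-23 - 2 I\right) I}{4} = \frac{I \left(-23 - 2 I\right)}{4}$)
$4429 - x{\left(T{\left(9,-8 \right)},-14 \right)} = 4429 - \left(- \frac{1}{4}\right) \left(-14\right) \left(23 + 2 \left(-14\right)\right) = 4429 - \left(- \frac{1}{4}\right) \left(-14\right) \left(23 - 28\right) = 4429 - \left(- \frac{1}{4}\right) \left(-14\right) \left(-5\right) = 4429 - - \frac{35}{2} = 4429 + \frac{35}{2} = \frac{8893}{2}$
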